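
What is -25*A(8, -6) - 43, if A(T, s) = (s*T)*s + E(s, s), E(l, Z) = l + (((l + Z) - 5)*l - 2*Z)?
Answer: -9943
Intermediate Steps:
E(l, Z) = l - 2*Z + l*(-5 + Z + l) (E(l, Z) = l + (((Z + l) - 5)*l - 2*Z) = l + ((-5 + Z + l)*l - 2*Z) = l + (l*(-5 + Z + l) - 2*Z) = l + (-2*Z + l*(-5 + Z + l)) = l - 2*Z + l*(-5 + Z + l))
A(T, s) = -6*s + 2*s**2 + T*s**2 (A(T, s) = (s*T)*s + (s**2 - 4*s - 2*s + s*s) = (T*s)*s + (s**2 - 4*s - 2*s + s**2) = T*s**2 + (-6*s + 2*s**2) = -6*s + 2*s**2 + T*s**2)
-25*A(8, -6) - 43 = -(-150)*(-6 + 2*(-6) + 8*(-6)) - 43 = -(-150)*(-6 - 12 - 48) - 43 = -(-150)*(-66) - 43 = -25*396 - 43 = -9900 - 43 = -9943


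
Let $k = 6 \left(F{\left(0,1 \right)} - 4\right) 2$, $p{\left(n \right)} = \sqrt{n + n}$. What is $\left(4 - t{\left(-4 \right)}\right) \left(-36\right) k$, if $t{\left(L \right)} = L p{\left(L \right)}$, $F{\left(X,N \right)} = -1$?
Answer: $8640 + 17280 i \sqrt{2} \approx 8640.0 + 24438.0 i$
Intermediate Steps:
$p{\left(n \right)} = \sqrt{2} \sqrt{n}$ ($p{\left(n \right)} = \sqrt{2 n} = \sqrt{2} \sqrt{n}$)
$t{\left(L \right)} = \sqrt{2} L^{\frac{3}{2}}$ ($t{\left(L \right)} = L \sqrt{2} \sqrt{L} = \sqrt{2} L^{\frac{3}{2}}$)
$k = -60$ ($k = 6 \left(-1 - 4\right) 2 = 6 \left(-5\right) 2 = \left(-30\right) 2 = -60$)
$\left(4 - t{\left(-4 \right)}\right) \left(-36\right) k = \left(4 - \sqrt{2} \left(-4\right)^{\frac{3}{2}}\right) \left(-36\right) \left(-60\right) = \left(4 - \sqrt{2} \left(- 8 i\right)\right) \left(-36\right) \left(-60\right) = \left(4 - - 8 i \sqrt{2}\right) \left(-36\right) \left(-60\right) = \left(4 + 8 i \sqrt{2}\right) \left(-36\right) \left(-60\right) = \left(-144 - 288 i \sqrt{2}\right) \left(-60\right) = 8640 + 17280 i \sqrt{2}$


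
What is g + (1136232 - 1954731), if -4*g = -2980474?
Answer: -146761/2 ≈ -73381.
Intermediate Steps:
g = 1490237/2 (g = -¼*(-2980474) = 1490237/2 ≈ 7.4512e+5)
g + (1136232 - 1954731) = 1490237/2 + (1136232 - 1954731) = 1490237/2 - 818499 = -146761/2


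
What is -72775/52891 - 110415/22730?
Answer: -1498827103/240442486 ≈ -6.2336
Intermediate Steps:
-72775/52891 - 110415/22730 = -72775*1/52891 - 110415*1/22730 = -72775/52891 - 22083/4546 = -1498827103/240442486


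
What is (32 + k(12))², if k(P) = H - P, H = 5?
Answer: 625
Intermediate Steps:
k(P) = 5 - P
(32 + k(12))² = (32 + (5 - 1*12))² = (32 + (5 - 12))² = (32 - 7)² = 25² = 625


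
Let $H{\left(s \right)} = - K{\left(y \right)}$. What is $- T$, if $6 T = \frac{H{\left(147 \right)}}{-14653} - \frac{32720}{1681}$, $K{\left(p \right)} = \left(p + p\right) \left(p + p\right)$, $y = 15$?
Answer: $\frac{238966630}{73895079} \approx 3.2339$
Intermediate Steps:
$K{\left(p \right)} = 4 p^{2}$ ($K{\left(p \right)} = 2 p 2 p = 4 p^{2}$)
$H{\left(s \right)} = -900$ ($H{\left(s \right)} = - 4 \cdot 15^{2} = - 4 \cdot 225 = \left(-1\right) 900 = -900$)
$T = - \frac{238966630}{73895079}$ ($T = \frac{- \frac{900}{-14653} - \frac{32720}{1681}}{6} = \frac{\left(-900\right) \left(- \frac{1}{14653}\right) - \frac{32720}{1681}}{6} = \frac{\frac{900}{14653} - \frac{32720}{1681}}{6} = \frac{1}{6} \left(- \frac{477933260}{24631693}\right) = - \frac{238966630}{73895079} \approx -3.2339$)
$- T = \left(-1\right) \left(- \frac{238966630}{73895079}\right) = \frac{238966630}{73895079}$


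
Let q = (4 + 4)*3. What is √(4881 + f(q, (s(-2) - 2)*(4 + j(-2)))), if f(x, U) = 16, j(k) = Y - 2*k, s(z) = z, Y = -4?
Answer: √4897 ≈ 69.979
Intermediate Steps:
j(k) = -4 - 2*k
q = 24 (q = 8*3 = 24)
√(4881 + f(q, (s(-2) - 2)*(4 + j(-2)))) = √(4881 + 16) = √4897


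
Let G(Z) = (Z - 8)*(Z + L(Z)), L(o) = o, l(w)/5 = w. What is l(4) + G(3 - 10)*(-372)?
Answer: -78100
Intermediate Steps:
l(w) = 5*w
G(Z) = 2*Z*(-8 + Z) (G(Z) = (Z - 8)*(Z + Z) = (-8 + Z)*(2*Z) = 2*Z*(-8 + Z))
l(4) + G(3 - 10)*(-372) = 5*4 + (2*(3 - 10)*(-8 + (3 - 10)))*(-372) = 20 + (2*(-7)*(-8 - 7))*(-372) = 20 + (2*(-7)*(-15))*(-372) = 20 + 210*(-372) = 20 - 78120 = -78100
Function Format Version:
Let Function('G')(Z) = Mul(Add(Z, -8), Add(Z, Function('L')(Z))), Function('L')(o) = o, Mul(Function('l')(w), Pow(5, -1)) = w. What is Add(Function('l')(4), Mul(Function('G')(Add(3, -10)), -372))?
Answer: -78100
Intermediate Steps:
Function('l')(w) = Mul(5, w)
Function('G')(Z) = Mul(2, Z, Add(-8, Z)) (Function('G')(Z) = Mul(Add(Z, -8), Add(Z, Z)) = Mul(Add(-8, Z), Mul(2, Z)) = Mul(2, Z, Add(-8, Z)))
Add(Function('l')(4), Mul(Function('G')(Add(3, -10)), -372)) = Add(Mul(5, 4), Mul(Mul(2, Add(3, -10), Add(-8, Add(3, -10))), -372)) = Add(20, Mul(Mul(2, -7, Add(-8, -7)), -372)) = Add(20, Mul(Mul(2, -7, -15), -372)) = Add(20, Mul(210, -372)) = Add(20, -78120) = -78100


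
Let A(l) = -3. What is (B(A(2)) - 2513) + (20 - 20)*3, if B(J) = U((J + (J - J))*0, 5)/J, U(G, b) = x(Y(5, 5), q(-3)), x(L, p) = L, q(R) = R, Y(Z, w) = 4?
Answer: -7543/3 ≈ -2514.3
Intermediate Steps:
U(G, b) = 4
B(J) = 4/J
(B(A(2)) - 2513) + (20 - 20)*3 = (4/(-3) - 2513) + (20 - 20)*3 = (4*(-⅓) - 2513) + 0*3 = (-4/3 - 2513) + 0 = -7543/3 + 0 = -7543/3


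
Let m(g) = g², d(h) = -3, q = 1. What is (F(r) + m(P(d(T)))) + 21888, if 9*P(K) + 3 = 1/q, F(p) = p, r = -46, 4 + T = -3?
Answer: 1769206/81 ≈ 21842.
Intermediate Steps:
T = -7 (T = -4 - 3 = -7)
P(K) = -2/9 (P(K) = -⅓ + (⅑)/1 = -⅓ + (⅑)*1 = -⅓ + ⅑ = -2/9)
(F(r) + m(P(d(T)))) + 21888 = (-46 + (-2/9)²) + 21888 = (-46 + 4/81) + 21888 = -3722/81 + 21888 = 1769206/81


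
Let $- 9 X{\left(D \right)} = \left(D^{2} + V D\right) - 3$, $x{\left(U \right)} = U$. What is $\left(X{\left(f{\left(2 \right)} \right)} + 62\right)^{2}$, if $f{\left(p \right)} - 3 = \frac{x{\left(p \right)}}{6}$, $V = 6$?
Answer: $\frac{22743361}{6561} \approx 3466.4$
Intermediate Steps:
$f{\left(p \right)} = 3 + \frac{p}{6}$
$X{\left(D \right)} = \frac{1}{3} - \frac{2 D}{3} - \frac{D^{2}}{9}$ ($X{\left(D \right)} = - \frac{\left(D^{2} + 6 D\right) - 3}{9} = - \frac{-3 + D^{2} + 6 D}{9} = \frac{1}{3} - \frac{2 D}{3} - \frac{D^{2}}{9}$)
$\left(X{\left(f{\left(2 \right)} \right)} + 62\right)^{2} = \left(\left(\frac{1}{3} - \frac{2 \left(3 + \frac{1}{6} \cdot 2\right)}{3} - \frac{\left(3 + \frac{1}{6} \cdot 2\right)^{2}}{9}\right) + 62\right)^{2} = \left(\left(\frac{1}{3} - \frac{2 \left(3 + \frac{1}{3}\right)}{3} - \frac{\left(3 + \frac{1}{3}\right)^{2}}{9}\right) + 62\right)^{2} = \left(\left(\frac{1}{3} - \frac{20}{9} - \frac{\left(\frac{10}{3}\right)^{2}}{9}\right) + 62\right)^{2} = \left(\left(\frac{1}{3} - \frac{20}{9} - \frac{100}{81}\right) + 62\right)^{2} = \left(- \frac{253}{81} + 62\right)^{2} = \left(\frac{4769}{81}\right)^{2} = \frac{22743361}{6561}$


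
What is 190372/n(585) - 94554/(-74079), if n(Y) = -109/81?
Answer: -126921961338/897179 ≈ -1.4147e+5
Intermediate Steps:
n(Y) = -109/81 (n(Y) = -109*1/81 = -109/81)
190372/n(585) - 94554/(-74079) = 190372/(-109/81) - 94554/(-74079) = 190372*(-81/109) - 94554*(-1/74079) = -15420132/109 + 10506/8231 = -126921961338/897179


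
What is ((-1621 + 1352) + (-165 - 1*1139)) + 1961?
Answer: 388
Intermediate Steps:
((-1621 + 1352) + (-165 - 1*1139)) + 1961 = (-269 + (-165 - 1139)) + 1961 = (-269 - 1304) + 1961 = -1573 + 1961 = 388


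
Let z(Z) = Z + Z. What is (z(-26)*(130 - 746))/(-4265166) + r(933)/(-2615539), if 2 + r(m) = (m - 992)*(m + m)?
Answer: 192898385344/5577854007237 ≈ 0.034583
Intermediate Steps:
z(Z) = 2*Z
r(m) = -2 + 2*m*(-992 + m) (r(m) = -2 + (m - 992)*(m + m) = -2 + (-992 + m)*(2*m) = -2 + 2*m*(-992 + m))
(z(-26)*(130 - 746))/(-4265166) + r(933)/(-2615539) = ((2*(-26))*(130 - 746))/(-4265166) + (-2 - 1984*933 + 2*933²)/(-2615539) = -52*(-616)*(-1/4265166) + (-2 - 1851072 + 2*870489)*(-1/2615539) = 32032*(-1/4265166) + (-2 - 1851072 + 1740978)*(-1/2615539) = -16016/2132583 - 110096*(-1/2615539) = -16016/2132583 + 110096/2615539 = 192898385344/5577854007237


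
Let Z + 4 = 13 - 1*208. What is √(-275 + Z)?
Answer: I*√474 ≈ 21.772*I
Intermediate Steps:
Z = -199 (Z = -4 + (13 - 1*208) = -4 + (13 - 208) = -4 - 195 = -199)
√(-275 + Z) = √(-275 - 199) = √(-474) = I*√474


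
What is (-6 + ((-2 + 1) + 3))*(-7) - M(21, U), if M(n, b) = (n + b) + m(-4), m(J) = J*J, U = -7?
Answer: -2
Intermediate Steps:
m(J) = J²
M(n, b) = 16 + b + n (M(n, b) = (n + b) + (-4)² = (b + n) + 16 = 16 + b + n)
(-6 + ((-2 + 1) + 3))*(-7) - M(21, U) = (-6 + ((-2 + 1) + 3))*(-7) - (16 - 7 + 21) = (-6 + (-1 + 3))*(-7) - 1*30 = (-6 + 2)*(-7) - 30 = -4*(-7) - 30 = 28 - 30 = -2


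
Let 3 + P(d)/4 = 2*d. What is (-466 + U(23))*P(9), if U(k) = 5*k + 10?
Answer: -20460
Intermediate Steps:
P(d) = -12 + 8*d (P(d) = -12 + 4*(2*d) = -12 + 8*d)
U(k) = 10 + 5*k
(-466 + U(23))*P(9) = (-466 + (10 + 5*23))*(-12 + 8*9) = (-466 + (10 + 115))*(-12 + 72) = (-466 + 125)*60 = -341*60 = -20460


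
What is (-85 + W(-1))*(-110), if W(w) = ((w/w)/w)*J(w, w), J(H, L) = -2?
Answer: 9130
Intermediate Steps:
W(w) = -2/w (W(w) = ((w/w)/w)*(-2) = (1/w)*(-2) = -2/w)
(-85 + W(-1))*(-110) = (-85 - 2/(-1))*(-110) = (-85 - 2*(-1))*(-110) = (-85 + 2)*(-110) = -83*(-110) = 9130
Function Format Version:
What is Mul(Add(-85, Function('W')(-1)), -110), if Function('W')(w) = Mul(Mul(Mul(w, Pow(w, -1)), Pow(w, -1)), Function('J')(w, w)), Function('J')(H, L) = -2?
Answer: 9130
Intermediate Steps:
Function('W')(w) = Mul(-2, Pow(w, -1)) (Function('W')(w) = Mul(Mul(Mul(w, Pow(w, -1)), Pow(w, -1)), -2) = Mul(Mul(1, Pow(w, -1)), -2) = Mul(Pow(w, -1), -2) = Mul(-2, Pow(w, -1)))
Mul(Add(-85, Function('W')(-1)), -110) = Mul(Add(-85, Mul(-2, Pow(-1, -1))), -110) = Mul(Add(-85, Mul(-2, -1)), -110) = Mul(Add(-85, 2), -110) = Mul(-83, -110) = 9130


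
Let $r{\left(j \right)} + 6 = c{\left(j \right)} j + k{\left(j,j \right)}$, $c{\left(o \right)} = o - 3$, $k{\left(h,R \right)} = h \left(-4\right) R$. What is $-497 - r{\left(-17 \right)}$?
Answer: $325$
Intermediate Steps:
$k{\left(h,R \right)} = - 4 R h$ ($k{\left(h,R \right)} = - 4 h R = - 4 R h$)
$c{\left(o \right)} = -3 + o$
$r{\left(j \right)} = -6 - 4 j^{2} + j \left(-3 + j\right)$ ($r{\left(j \right)} = -6 + \left(\left(-3 + j\right) j - 4 j j\right) = -6 - \left(4 j^{2} - j \left(-3 + j\right)\right) = -6 - 4 j^{2} + j \left(-3 + j\right)$)
$-497 - r{\left(-17 \right)} = -497 - \left(-6 - -51 - 3 \left(-17\right)^{2}\right) = -497 - \left(-6 + 51 - 867\right) = -497 - -822 = -497 + 822 = 325$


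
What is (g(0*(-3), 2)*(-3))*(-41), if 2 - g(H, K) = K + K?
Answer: -246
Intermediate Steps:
g(H, K) = 2 - 2*K (g(H, K) = 2 - (K + K) = 2 - 2*K)
(g(0*(-3), 2)*(-3))*(-41) = ((2 - 2*2)*(-3))*(-41) = ((2 - 4)*(-3))*(-41) = -2*(-3)*(-41) = 6*(-41) = -246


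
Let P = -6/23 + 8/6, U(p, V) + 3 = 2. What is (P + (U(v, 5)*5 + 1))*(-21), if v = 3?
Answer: 1414/23 ≈ 61.478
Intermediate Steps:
U(p, V) = -1 (U(p, V) = -3 + 2 = -1)
P = 74/69 (P = -6*1/23 + 8*(⅙) = -6/23 + 4/3 = 74/69 ≈ 1.0725)
(P + (U(v, 5)*5 + 1))*(-21) = (74/69 + (-1*5 + 1))*(-21) = (74/69 + (-5 + 1))*(-21) = (74/69 - 4)*(-21) = -202/69*(-21) = 1414/23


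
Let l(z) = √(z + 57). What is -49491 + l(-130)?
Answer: -49491 + I*√73 ≈ -49491.0 + 8.544*I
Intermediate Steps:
l(z) = √(57 + z)
-49491 + l(-130) = -49491 + √(57 - 130) = -49491 + √(-73) = -49491 + I*√73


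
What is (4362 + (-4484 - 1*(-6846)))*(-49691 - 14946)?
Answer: -434619188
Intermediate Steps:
(4362 + (-4484 - 1*(-6846)))*(-49691 - 14946) = (4362 + (-4484 + 6846))*(-64637) = (4362 + 2362)*(-64637) = 6724*(-64637) = -434619188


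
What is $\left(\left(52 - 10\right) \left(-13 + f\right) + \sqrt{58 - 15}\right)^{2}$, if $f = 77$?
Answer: $\left(2688 + \sqrt{43}\right)^{2} \approx 7.2606 \cdot 10^{6}$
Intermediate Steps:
$\left(\left(52 - 10\right) \left(-13 + f\right) + \sqrt{58 - 15}\right)^{2} = \left(\left(52 - 10\right) \left(-13 + 77\right) + \sqrt{58 - 15}\right)^{2} = \left(42 \cdot 64 + \sqrt{43}\right)^{2} = \left(2688 + \sqrt{43}\right)^{2}$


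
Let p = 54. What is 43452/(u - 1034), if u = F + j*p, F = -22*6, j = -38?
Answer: -21726/1609 ≈ -13.503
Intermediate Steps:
F = -132
u = -2184 (u = -132 - 38*54 = -132 - 2052 = -2184)
43452/(u - 1034) = 43452/(-2184 - 1034) = 43452/(-3218) = 43452*(-1/3218) = -21726/1609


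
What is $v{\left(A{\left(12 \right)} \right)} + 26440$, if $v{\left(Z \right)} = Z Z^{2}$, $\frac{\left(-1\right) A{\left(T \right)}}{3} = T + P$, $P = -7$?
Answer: $23065$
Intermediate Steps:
$A{\left(T \right)} = 21 - 3 T$ ($A{\left(T \right)} = - 3 \left(T - 7\right) = - 3 \left(-7 + T\right) = 21 - 3 T$)
$v{\left(Z \right)} = Z^{3}$
$v{\left(A{\left(12 \right)} \right)} + 26440 = \left(21 - 36\right)^{3} + 26440 = \left(-15\right)^{3} + 26440 = -3375 + 26440 = 23065$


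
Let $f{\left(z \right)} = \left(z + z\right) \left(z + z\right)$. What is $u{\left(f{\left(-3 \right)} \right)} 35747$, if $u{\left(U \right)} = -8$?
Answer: $-285976$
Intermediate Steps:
$f{\left(z \right)} = 4 z^{2}$ ($f{\left(z \right)} = 2 z 2 z = 4 z^{2}$)
$u{\left(f{\left(-3 \right)} \right)} 35747 = \left(-8\right) 35747 = -285976$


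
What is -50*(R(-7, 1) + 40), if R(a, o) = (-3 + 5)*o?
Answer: -2100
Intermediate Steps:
R(a, o) = 2*o
-50*(R(-7, 1) + 40) = -50*(2*1 + 40) = -50*(2 + 40) = -50*42 = -2100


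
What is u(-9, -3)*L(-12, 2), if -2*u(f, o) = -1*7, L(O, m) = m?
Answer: 7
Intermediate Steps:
u(f, o) = 7/2 (u(f, o) = -(-1)*7/2 = -½*(-7) = 7/2)
u(-9, -3)*L(-12, 2) = (7/2)*2 = 7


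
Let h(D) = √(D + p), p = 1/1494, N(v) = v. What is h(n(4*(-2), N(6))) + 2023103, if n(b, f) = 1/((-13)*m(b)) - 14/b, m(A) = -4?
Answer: 2023103 + 25*√118690/6474 ≈ 2.0231e+6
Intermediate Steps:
n(b, f) = 1/52 - 14/b (n(b, f) = 1/(-13*(-4)) - 14/b = -1/13*(-¼) - 14/b = 1/52 - 14/b)
p = 1/1494 ≈ 0.00066934
h(D) = √(1/1494 + D) (h(D) = √(D + 1/1494) = √(1/1494 + D))
h(n(4*(-2), N(6))) + 2023103 = √(166 + 248004*((-728 + 4*(-2))/(52*((4*(-2))))))/498 + 2023103 = √(166 + 248004*((1/52)*(-728 - 8)/(-8)))/498 + 2023103 = √(166 + 248004*((1/52)*(-⅛)*(-736)))/498 + 2023103 = √(166 + 248004*(23/13))/498 + 2023103 = √(166 + 5704092/13)/498 + 2023103 = √(5706250/13)/498 + 2023103 = (25*√118690/13)/498 + 2023103 = 25*√118690/6474 + 2023103 = 2023103 + 25*√118690/6474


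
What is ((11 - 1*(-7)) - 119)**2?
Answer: 10201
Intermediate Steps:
((11 - 1*(-7)) - 119)**2 = ((11 + 7) - 119)**2 = (18 - 119)**2 = (-101)**2 = 10201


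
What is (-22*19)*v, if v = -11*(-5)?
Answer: -22990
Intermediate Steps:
v = 55
(-22*19)*v = -22*19*55 = -418*55 = -22990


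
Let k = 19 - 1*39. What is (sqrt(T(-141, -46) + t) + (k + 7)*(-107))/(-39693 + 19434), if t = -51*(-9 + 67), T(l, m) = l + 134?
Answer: -1391/20259 - I*sqrt(2965)/20259 ≈ -0.068661 - 0.0026878*I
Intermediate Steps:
k = -20 (k = 19 - 39 = -20)
T(l, m) = 134 + l
t = -2958 (t = -51*58 = -2958)
(sqrt(T(-141, -46) + t) + (k + 7)*(-107))/(-39693 + 19434) = (sqrt((134 - 141) - 2958) + (-20 + 7)*(-107))/(-39693 + 19434) = (sqrt(-7 - 2958) - 13*(-107))/(-20259) = (sqrt(-2965) + 1391)*(-1/20259) = (I*sqrt(2965) + 1391)*(-1/20259) = (1391 + I*sqrt(2965))*(-1/20259) = -1391/20259 - I*sqrt(2965)/20259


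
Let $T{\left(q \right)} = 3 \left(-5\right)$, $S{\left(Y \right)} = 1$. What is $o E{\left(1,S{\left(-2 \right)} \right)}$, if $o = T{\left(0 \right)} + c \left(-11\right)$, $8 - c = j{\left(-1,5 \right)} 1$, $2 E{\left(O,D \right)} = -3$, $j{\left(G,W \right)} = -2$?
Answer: $\frac{375}{2} \approx 187.5$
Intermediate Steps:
$T{\left(q \right)} = -15$
$E{\left(O,D \right)} = - \frac{3}{2}$ ($E{\left(O,D \right)} = \frac{1}{2} \left(-3\right) = - \frac{3}{2}$)
$c = 10$ ($c = 8 - \left(-2\right) 1 = 8 - -2 = 8 + 2 = 10$)
$o = -125$ ($o = -15 + 10 \left(-11\right) = -15 - 110 = -125$)
$o E{\left(1,S{\left(-2 \right)} \right)} = \left(-125\right) \left(- \frac{3}{2}\right) = \frac{375}{2}$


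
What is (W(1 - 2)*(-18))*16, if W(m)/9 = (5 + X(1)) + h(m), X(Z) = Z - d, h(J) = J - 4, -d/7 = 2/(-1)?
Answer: 33696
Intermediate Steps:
d = 14 (d = -14/(-1) = -14*(-1) = -7*(-2) = 14)
h(J) = -4 + J
X(Z) = -14 + Z (X(Z) = Z - 1*14 = Z - 14 = -14 + Z)
W(m) = -108 + 9*m (W(m) = 9*((5 + (-14 + 1)) + (-4 + m)) = 9*((5 - 13) + (-4 + m)) = 9*(-8 + (-4 + m)) = 9*(-12 + m) = -108 + 9*m)
(W(1 - 2)*(-18))*16 = ((-108 + 9*(1 - 2))*(-18))*16 = ((-108 + 9*(-1))*(-18))*16 = ((-108 - 9)*(-18))*16 = -117*(-18)*16 = 2106*16 = 33696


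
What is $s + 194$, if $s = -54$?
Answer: $140$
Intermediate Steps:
$s + 194 = -54 + 194 = 140$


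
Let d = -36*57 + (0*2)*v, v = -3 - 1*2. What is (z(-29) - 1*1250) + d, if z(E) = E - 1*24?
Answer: -3355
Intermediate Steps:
v = -5 (v = -3 - 2 = -5)
z(E) = -24 + E (z(E) = E - 24 = -24 + E)
d = -2052 (d = -36*57 + (0*2)*(-5) = -2052 + 0*(-5) = -2052 + 0 = -2052)
(z(-29) - 1*1250) + d = ((-24 - 29) - 1*1250) - 2052 = (-53 - 1250) - 2052 = -1303 - 2052 = -3355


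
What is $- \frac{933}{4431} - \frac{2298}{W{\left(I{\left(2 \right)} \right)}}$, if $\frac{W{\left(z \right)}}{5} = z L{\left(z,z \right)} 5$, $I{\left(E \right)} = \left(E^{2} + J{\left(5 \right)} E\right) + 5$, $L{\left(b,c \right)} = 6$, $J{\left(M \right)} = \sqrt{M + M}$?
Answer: $- \frac{5409994}{1513925} + \frac{766 \sqrt{10}}{1025} \approx -1.2103$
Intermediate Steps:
$J{\left(M \right)} = \sqrt{2} \sqrt{M}$ ($J{\left(M \right)} = \sqrt{2 M} = \sqrt{2} \sqrt{M}$)
$I{\left(E \right)} = 5 + E^{2} + E \sqrt{10}$ ($I{\left(E \right)} = \left(E^{2} + \sqrt{2} \sqrt{5} E\right) + 5 = \left(E^{2} + \sqrt{10} E\right) + 5 = \left(E^{2} + E \sqrt{10}\right) + 5 = 5 + E^{2} + E \sqrt{10}$)
$W{\left(z \right)} = 150 z$ ($W{\left(z \right)} = 5 z 6 \cdot 5 = 5 \cdot 6 z 5 = 5 \cdot 30 z = 150 z$)
$- \frac{933}{4431} - \frac{2298}{W{\left(I{\left(2 \right)} \right)}} = - \frac{933}{4431} - \frac{2298}{150 \left(5 + 2^{2} + 2 \sqrt{10}\right)} = \left(-933\right) \frac{1}{4431} - \frac{2298}{150 \left(5 + 4 + 2 \sqrt{10}\right)} = - \frac{311}{1477} - \frac{2298}{150 \left(9 + 2 \sqrt{10}\right)} = - \frac{311}{1477} - \frac{2298}{1350 + 300 \sqrt{10}}$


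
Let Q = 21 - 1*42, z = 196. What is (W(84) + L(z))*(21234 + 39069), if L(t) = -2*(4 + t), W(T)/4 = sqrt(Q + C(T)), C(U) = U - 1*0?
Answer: -24121200 + 723636*sqrt(7) ≈ -2.2207e+7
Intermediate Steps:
Q = -21 (Q = 21 - 42 = -21)
C(U) = U (C(U) = U + 0 = U)
W(T) = 4*sqrt(-21 + T)
L(t) = -8 - 2*t
(W(84) + L(z))*(21234 + 39069) = (4*sqrt(-21 + 84) + (-8 - 2*196))*(21234 + 39069) = (4*sqrt(63) + (-8 - 392))*60303 = (4*(3*sqrt(7)) - 400)*60303 = (12*sqrt(7) - 400)*60303 = (-400 + 12*sqrt(7))*60303 = -24121200 + 723636*sqrt(7)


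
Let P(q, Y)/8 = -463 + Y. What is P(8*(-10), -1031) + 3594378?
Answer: 3582426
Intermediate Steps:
P(q, Y) = -3704 + 8*Y (P(q, Y) = 8*(-463 + Y) = -3704 + 8*Y)
P(8*(-10), -1031) + 3594378 = (-3704 + 8*(-1031)) + 3594378 = (-3704 - 8248) + 3594378 = -11952 + 3594378 = 3582426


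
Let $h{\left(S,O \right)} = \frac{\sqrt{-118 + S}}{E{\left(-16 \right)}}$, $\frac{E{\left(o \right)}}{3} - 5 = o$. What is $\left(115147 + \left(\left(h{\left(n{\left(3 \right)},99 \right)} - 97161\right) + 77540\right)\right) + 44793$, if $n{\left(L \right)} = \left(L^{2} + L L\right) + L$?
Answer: $140319 - \frac{i \sqrt{97}}{33} \approx 1.4032 \cdot 10^{5} - 0.29845 i$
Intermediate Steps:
$E{\left(o \right)} = 15 + 3 o$
$n{\left(L \right)} = L + 2 L^{2}$ ($n{\left(L \right)} = \left(L^{2} + L^{2}\right) + L = 2 L^{2} + L = L + 2 L^{2}$)
$h{\left(S,O \right)} = - \frac{\sqrt{-118 + S}}{33}$ ($h{\left(S,O \right)} = \frac{\sqrt{-118 + S}}{15 + 3 \left(-16\right)} = \frac{\sqrt{-118 + S}}{15 - 48} = \frac{\sqrt{-118 + S}}{-33} = \sqrt{-118 + S} \left(- \frac{1}{33}\right) = - \frac{\sqrt{-118 + S}}{33}$)
$\left(115147 + \left(\left(h{\left(n{\left(3 \right)},99 \right)} - 97161\right) + 77540\right)\right) + 44793 = \left(115147 + \left(\left(- \frac{\sqrt{-118 + 3 \left(1 + 2 \cdot 3\right)}}{33} - 97161\right) + 77540\right)\right) + 44793 = \left(115147 + \left(\left(- \frac{\sqrt{-118 + 3 \left(1 + 6\right)}}{33} - 97161\right) + 77540\right)\right) + 44793 = \left(115147 + \left(\left(- \frac{\sqrt{-118 + 3 \cdot 7}}{33} - 97161\right) + 77540\right)\right) + 44793 = \left(115147 + \left(\left(- \frac{\sqrt{-118 + 21}}{33} - 97161\right) + 77540\right)\right) + 44793 = \left(115147 + \left(\left(- \frac{\sqrt{-97}}{33} - 97161\right) + 77540\right)\right) + 44793 = \left(115147 + \left(\left(- \frac{i \sqrt{97}}{33} - 97161\right) + 77540\right)\right) + 44793 = \left(115147 + \left(\left(-97161 - \frac{i \sqrt{97}}{33}\right) + 77540\right)\right) + 44793 = \left(115147 - \left(19621 + \frac{i \sqrt{97}}{33}\right)\right) + 44793 = \left(95526 - \frac{i \sqrt{97}}{33}\right) + 44793 = 140319 - \frac{i \sqrt{97}}{33}$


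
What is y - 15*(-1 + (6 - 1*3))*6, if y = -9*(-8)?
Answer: -108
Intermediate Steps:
y = 72
y - 15*(-1 + (6 - 1*3))*6 = 72 - 15*(-1 + (6 - 1*3))*6 = 72 - 15*(-1 + (6 - 3))*6 = 72 - 15*(-1 + 3)*6 = 72 - 30*6 = 72 - 15*12 = 72 - 180 = -108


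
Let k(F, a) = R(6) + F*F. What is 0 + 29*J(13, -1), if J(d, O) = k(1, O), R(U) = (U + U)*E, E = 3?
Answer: 1073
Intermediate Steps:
R(U) = 6*U (R(U) = (U + U)*3 = (2*U)*3 = 6*U)
k(F, a) = 36 + F**2 (k(F, a) = 6*6 + F*F = 36 + F**2)
J(d, O) = 37 (J(d, O) = 36 + 1**2 = 36 + 1 = 37)
0 + 29*J(13, -1) = 0 + 29*37 = 0 + 1073 = 1073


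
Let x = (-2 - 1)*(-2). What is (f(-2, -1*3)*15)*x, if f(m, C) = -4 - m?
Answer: -180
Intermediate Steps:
x = 6 (x = -3*(-2) = 6)
(f(-2, -1*3)*15)*x = ((-4 - 1*(-2))*15)*6 = ((-4 + 2)*15)*6 = -2*15*6 = -30*6 = -180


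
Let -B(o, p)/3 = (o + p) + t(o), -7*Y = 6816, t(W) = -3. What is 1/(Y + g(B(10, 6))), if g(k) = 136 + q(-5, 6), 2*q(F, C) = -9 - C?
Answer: -14/11833 ≈ -0.0011831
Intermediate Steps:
Y = -6816/7 (Y = -⅐*6816 = -6816/7 ≈ -973.71)
q(F, C) = -9/2 - C/2 (q(F, C) = (-9 - C)/2 = -9/2 - C/2)
B(o, p) = 9 - 3*o - 3*p (B(o, p) = -3*((o + p) - 3) = -3*(-3 + o + p) = 9 - 3*o - 3*p)
g(k) = 257/2 (g(k) = 136 + (-9/2 - ½*6) = 136 + (-9/2 - 3) = 136 - 15/2 = 257/2)
1/(Y + g(B(10, 6))) = 1/(-6816/7 + 257/2) = 1/(-11833/14) = -14/11833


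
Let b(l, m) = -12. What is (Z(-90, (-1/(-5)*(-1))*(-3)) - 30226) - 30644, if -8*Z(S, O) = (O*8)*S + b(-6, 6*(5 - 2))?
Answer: -121629/2 ≈ -60815.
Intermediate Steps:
Z(S, O) = 3/2 - O*S (Z(S, O) = -((O*8)*S - 12)/8 = -((8*O)*S - 12)/8 = -(8*O*S - 12)/8 = -(-12 + 8*O*S)/8 = 3/2 - O*S)
(Z(-90, (-1/(-5)*(-1))*(-3)) - 30226) - 30644 = ((3/2 - 1*(-1/(-5)*(-1))*(-3)*(-90)) - 30226) - 30644 = ((3/2 - 1*(-1*(-1/5)*(-1))*(-3)*(-90)) - 30226) - 30644 = ((3/2 - 1*((1/5)*(-1))*(-3)*(-90)) - 30226) - 30644 = ((3/2 - 1*(-1/5*(-3))*(-90)) - 30226) - 30644 = ((3/2 - 1*3/5*(-90)) - 30226) - 30644 = ((3/2 + 54) - 30226) - 30644 = (111/2 - 30226) - 30644 = -60341/2 - 30644 = -121629/2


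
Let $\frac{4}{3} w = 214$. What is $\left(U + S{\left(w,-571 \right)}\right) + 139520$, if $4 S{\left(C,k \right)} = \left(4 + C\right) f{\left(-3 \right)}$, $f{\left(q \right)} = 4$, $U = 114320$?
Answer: $\frac{508009}{2} \approx 2.54 \cdot 10^{5}$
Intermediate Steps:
$w = \frac{321}{2}$ ($w = \frac{3}{4} \cdot 214 = \frac{321}{2} \approx 160.5$)
$S{\left(C,k \right)} = 4 + C$ ($S{\left(C,k \right)} = \frac{\left(4 + C\right) 4}{4} = \frac{16 + 4 C}{4} = 4 + C$)
$\left(U + S{\left(w,-571 \right)}\right) + 139520 = \left(114320 + \left(4 + \frac{321}{2}\right)\right) + 139520 = \left(114320 + \frac{329}{2}\right) + 139520 = \frac{228969}{2} + 139520 = \frac{508009}{2}$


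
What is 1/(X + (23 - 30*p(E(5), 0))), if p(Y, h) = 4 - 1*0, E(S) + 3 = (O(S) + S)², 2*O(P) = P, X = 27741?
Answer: 1/27644 ≈ 3.6174e-5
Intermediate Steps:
O(P) = P/2
E(S) = -3 + 9*S²/4 (E(S) = -3 + (S/2 + S)² = -3 + (3*S/2)² = -3 + 9*S²/4)
p(Y, h) = 4 (p(Y, h) = 4 + 0 = 4)
1/(X + (23 - 30*p(E(5), 0))) = 1/(27741 + (23 - 30*4)) = 1/(27741 + (23 - 120)) = 1/(27741 - 97) = 1/27644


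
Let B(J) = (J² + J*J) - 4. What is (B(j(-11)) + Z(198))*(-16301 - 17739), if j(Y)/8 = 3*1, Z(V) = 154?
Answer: -44320080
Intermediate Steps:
j(Y) = 24 (j(Y) = 8*(3*1) = 8*3 = 24)
B(J) = -4 + 2*J² (B(J) = (J² + J²) - 4 = 2*J² - 4 = -4 + 2*J²)
(B(j(-11)) + Z(198))*(-16301 - 17739) = ((-4 + 2*24²) + 154)*(-16301 - 17739) = ((-4 + 2*576) + 154)*(-34040) = ((-4 + 1152) + 154)*(-34040) = (1148 + 154)*(-34040) = 1302*(-34040) = -44320080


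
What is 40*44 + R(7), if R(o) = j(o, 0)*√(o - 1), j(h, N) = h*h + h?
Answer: 1760 + 56*√6 ≈ 1897.2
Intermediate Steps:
j(h, N) = h + h² (j(h, N) = h² + h = h + h²)
R(o) = o*√(-1 + o)*(1 + o) (R(o) = (o*(1 + o))*√(o - 1) = (o*(1 + o))*√(-1 + o) = o*√(-1 + o)*(1 + o))
40*44 + R(7) = 40*44 + 7*√(-1 + 7)*(1 + 7) = 1760 + 7*√6*8 = 1760 + 56*√6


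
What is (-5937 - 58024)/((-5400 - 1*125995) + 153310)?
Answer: -63961/21915 ≈ -2.9186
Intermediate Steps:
(-5937 - 58024)/((-5400 - 1*125995) + 153310) = -63961/((-5400 - 125995) + 153310) = -63961/(-131395 + 153310) = -63961/21915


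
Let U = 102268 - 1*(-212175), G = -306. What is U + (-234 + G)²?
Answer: 606043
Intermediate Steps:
U = 314443 (U = 102268 + 212175 = 314443)
U + (-234 + G)² = 314443 + (-234 - 306)² = 314443 + (-540)² = 314443 + 291600 = 606043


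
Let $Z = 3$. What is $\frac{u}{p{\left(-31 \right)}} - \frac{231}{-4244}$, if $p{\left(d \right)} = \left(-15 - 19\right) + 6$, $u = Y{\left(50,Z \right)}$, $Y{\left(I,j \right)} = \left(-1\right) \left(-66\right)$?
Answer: $- \frac{68409}{29708} \approx -2.3027$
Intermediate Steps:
$Y{\left(I,j \right)} = 66$
$u = 66$
$p{\left(d \right)} = -28$ ($p{\left(d \right)} = -34 + 6 = -28$)
$\frac{u}{p{\left(-31 \right)}} - \frac{231}{-4244} = \frac{66}{-28} - \frac{231}{-4244} = 66 \left(- \frac{1}{28}\right) - - \frac{231}{4244} = - \frac{33}{14} + \frac{231}{4244} = - \frac{68409}{29708}$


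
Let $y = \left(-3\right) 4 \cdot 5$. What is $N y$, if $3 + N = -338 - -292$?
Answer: $2940$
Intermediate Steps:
$y = -60$ ($y = \left(-12\right) 5 = -60$)
$N = -49$ ($N = -3 - 46 = -49$)
$N y = \left(-49\right) \left(-60\right) = 2940$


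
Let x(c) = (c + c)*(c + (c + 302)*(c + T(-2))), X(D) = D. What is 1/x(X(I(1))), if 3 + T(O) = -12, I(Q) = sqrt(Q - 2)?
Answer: -144/20612905 + 4531*I/41225810 ≈ -6.9859e-6 + 0.00010991*I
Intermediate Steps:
I(Q) = sqrt(-2 + Q)
T(O) = -15 (T(O) = -3 - 12 = -15)
x(c) = 2*c*(c + (-15 + c)*(302 + c)) (x(c) = (c + c)*(c + (c + 302)*(c - 15)) = (2*c)*(c + (302 + c)*(-15 + c)) = (2*c)*(c + (-15 + c)*(302 + c)) = 2*c*(c + (-15 + c)*(302 + c)))
1/x(X(I(1))) = 1/(2*sqrt(-2 + 1)*(-4530 + (sqrt(-2 + 1))**2 + 288*sqrt(-2 + 1))) = 1/(2*sqrt(-1)*(-4530 + (sqrt(-1))**2 + 288*sqrt(-1))) = 1/(2*I*(-4530 + I**2 + 288*I)) = 1/(2*I*(-4530 - 1 + 288*I)) = 1/(2*I*(-4531 + 288*I)) = -I*(-4531 - 288*I)/41225810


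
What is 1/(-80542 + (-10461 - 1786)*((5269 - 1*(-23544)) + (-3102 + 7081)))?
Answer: -1/401684166 ≈ -2.4895e-9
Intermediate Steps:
1/(-80542 + (-10461 - 1786)*((5269 - 1*(-23544)) + (-3102 + 7081))) = 1/(-80542 - 12247*((5269 + 23544) + 3979)) = 1/(-80542 - 12247*(28813 + 3979)) = 1/(-80542 - 12247*32792) = 1/(-80542 - 401603624) = 1/(-401684166) = -1/401684166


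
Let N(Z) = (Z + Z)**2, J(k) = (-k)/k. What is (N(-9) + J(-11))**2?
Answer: 104329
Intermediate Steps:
J(k) = -1
N(Z) = 4*Z**2 (N(Z) = (2*Z)**2 = 4*Z**2)
(N(-9) + J(-11))**2 = (4*(-9)**2 - 1)**2 = (4*81 - 1)**2 = (324 - 1)**2 = 323**2 = 104329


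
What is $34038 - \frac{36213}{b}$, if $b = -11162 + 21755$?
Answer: $\frac{120176107}{3531} \approx 34035.0$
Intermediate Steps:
$b = 10593$
$34038 - \frac{36213}{b} = 34038 - \frac{36213}{10593} = 34038 - 36213 \cdot \frac{1}{10593} = 34038 - \frac{12071}{3531} = \frac{120176107}{3531}$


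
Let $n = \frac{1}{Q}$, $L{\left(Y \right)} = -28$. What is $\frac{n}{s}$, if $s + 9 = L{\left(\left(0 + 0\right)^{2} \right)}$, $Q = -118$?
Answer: $\frac{1}{4366} \approx 0.00022904$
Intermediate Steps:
$n = - \frac{1}{118}$ ($n = \frac{1}{-118} = - \frac{1}{118} \approx -0.0084746$)
$s = -37$ ($s = -9 - 28 = -37$)
$\frac{n}{s} = - \frac{1}{118 \left(-37\right)} = \left(- \frac{1}{118}\right) \left(- \frac{1}{37}\right) = \frac{1}{4366}$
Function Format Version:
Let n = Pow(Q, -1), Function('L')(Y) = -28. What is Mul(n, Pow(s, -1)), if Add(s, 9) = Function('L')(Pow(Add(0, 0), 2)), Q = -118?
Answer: Rational(1, 4366) ≈ 0.00022904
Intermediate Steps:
n = Rational(-1, 118) (n = Pow(-118, -1) = Rational(-1, 118) ≈ -0.0084746)
s = -37 (s = Add(-9, -28) = -37)
Mul(n, Pow(s, -1)) = Mul(Rational(-1, 118), Pow(-37, -1)) = Mul(Rational(-1, 118), Rational(-1, 37)) = Rational(1, 4366)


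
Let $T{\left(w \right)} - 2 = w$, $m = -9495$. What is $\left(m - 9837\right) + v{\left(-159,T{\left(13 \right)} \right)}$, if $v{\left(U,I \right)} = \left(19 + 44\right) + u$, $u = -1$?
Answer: $-19270$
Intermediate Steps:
$T{\left(w \right)} = 2 + w$
$v{\left(U,I \right)} = 62$ ($v{\left(U,I \right)} = \left(19 + 44\right) - 1 = 63 - 1 = 62$)
$\left(m - 9837\right) + v{\left(-159,T{\left(13 \right)} \right)} = \left(-9495 - 9837\right) + 62 = -19332 + 62 = -19270$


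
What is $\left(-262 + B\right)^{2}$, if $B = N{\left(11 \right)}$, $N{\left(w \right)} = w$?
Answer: $63001$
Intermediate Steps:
$B = 11$
$\left(-262 + B\right)^{2} = \left(-262 + 11\right)^{2} = \left(-251\right)^{2} = 63001$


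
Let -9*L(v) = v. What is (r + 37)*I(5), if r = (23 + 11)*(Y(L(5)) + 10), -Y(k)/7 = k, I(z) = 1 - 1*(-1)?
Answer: 9166/9 ≈ 1018.4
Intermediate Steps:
L(v) = -v/9
I(z) = 2 (I(z) = 1 + 1 = 2)
Y(k) = -7*k
r = 4250/9 (r = (23 + 11)*(-(-7)*5/9 + 10) = 34*(-7*(-5/9) + 10) = 34*(35/9 + 10) = 34*(125/9) = 4250/9 ≈ 472.22)
(r + 37)*I(5) = (4250/9 + 37)*2 = (4583/9)*2 = 9166/9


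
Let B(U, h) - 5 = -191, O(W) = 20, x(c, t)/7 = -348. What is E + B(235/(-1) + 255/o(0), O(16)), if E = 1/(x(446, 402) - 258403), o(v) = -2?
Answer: -48516055/260839 ≈ -186.00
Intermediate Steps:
x(c, t) = -2436 (x(c, t) = 7*(-348) = -2436)
B(U, h) = -186 (B(U, h) = 5 - 191 = -186)
E = -1/260839 (E = 1/(-2436 - 258403) = 1/(-260839) = -1/260839 ≈ -3.8338e-6)
E + B(235/(-1) + 255/o(0), O(16)) = -1/260839 - 186 = -48516055/260839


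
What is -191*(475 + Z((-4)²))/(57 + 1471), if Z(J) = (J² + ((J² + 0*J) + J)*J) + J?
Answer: -5099/8 ≈ -637.38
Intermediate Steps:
Z(J) = J + J² + J*(J + J²) (Z(J) = (J² + ((J² + 0) + J)*J) + J = (J² + (J² + J)*J) + J = (J² + (J + J²)*J) + J = (J² + J*(J + J²)) + J = J + J² + J*(J + J²))
-191*(475 + Z((-4)²))/(57 + 1471) = -191*(475 + (-4)²*(1 + ((-4)²)² + 2*(-4)²))/(57 + 1471) = -191*(475 + 16*(1 + 16² + 2*16))/1528 = -191*(475 + 16*(1 + 256 + 32))/1528 = -191*(475 + 16*289)/1528 = -191*(475 + 4624)/1528 = -973909/1528 = -191*5099/1528 = -5099/8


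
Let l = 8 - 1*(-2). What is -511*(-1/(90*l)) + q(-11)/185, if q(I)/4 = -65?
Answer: -27893/33300 ≈ -0.83763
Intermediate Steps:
l = 10 (l = 8 + 2 = 10)
q(I) = -260 (q(I) = 4*(-65) = -260)
-511*(-1/(90*l)) + q(-11)/185 = -511/(-15*6*10) - 260/185 = -511/((-90*10)) - 260*1/185 = -511/(-900) - 52/37 = -511*(-1/900) - 52/37 = 511/900 - 52/37 = -27893/33300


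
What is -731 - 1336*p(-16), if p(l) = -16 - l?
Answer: -731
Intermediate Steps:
-731 - 1336*p(-16) = -731 - 1336*(-16 - 1*(-16)) = -731 - 1336*(-16 + 16) = -731 - 1336*0 = -731 + 0 = -731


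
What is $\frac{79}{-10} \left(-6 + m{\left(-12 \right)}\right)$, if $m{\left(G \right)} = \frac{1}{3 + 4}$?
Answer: $\frac{3239}{70} \approx 46.271$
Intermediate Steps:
$m{\left(G \right)} = \frac{1}{7}$
$\frac{79}{-10} \left(-6 + m{\left(-12 \right)}\right) = \frac{79}{-10} \left(-6 + \frac{1}{7}\right) = 79 \left(- \frac{1}{10}\right) \left(- \frac{41}{7}\right) = \left(- \frac{79}{10}\right) \left(- \frac{41}{7}\right) = \frac{3239}{70}$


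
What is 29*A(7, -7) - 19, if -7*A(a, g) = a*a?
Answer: -222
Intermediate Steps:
A(a, g) = -a²/7 (A(a, g) = -a*a/7 = -a²/7)
29*A(7, -7) - 19 = 29*(-⅐*7²) - 19 = 29*(-⅐*49) - 19 = 29*(-7) - 19 = -203 - 19 = -222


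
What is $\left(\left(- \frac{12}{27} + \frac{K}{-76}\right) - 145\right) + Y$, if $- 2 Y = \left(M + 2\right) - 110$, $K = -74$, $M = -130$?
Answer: $- \frac{8711}{342} \approx -25.471$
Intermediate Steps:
$Y = 119$ ($Y = - \frac{\left(-130 + 2\right) - 110}{2} = - \frac{-128 - 110}{2} = \left(- \frac{1}{2}\right) \left(-238\right) = 119$)
$\left(\left(- \frac{12}{27} + \frac{K}{-76}\right) - 145\right) + Y = \left(\left(- \frac{12}{27} - \frac{74}{-76}\right) - 145\right) + 119 = \left(\left(\left(-12\right) \frac{1}{27} - - \frac{37}{38}\right) - 145\right) + 119 = \left(\left(- \frac{4}{9} + \frac{37}{38}\right) - 145\right) + 119 = \left(\frac{181}{342} - 145\right) + 119 = - \frac{49409}{342} + 119 = - \frac{8711}{342}$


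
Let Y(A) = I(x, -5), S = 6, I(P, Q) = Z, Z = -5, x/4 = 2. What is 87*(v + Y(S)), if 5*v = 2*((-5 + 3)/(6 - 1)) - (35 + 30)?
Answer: -39498/25 ≈ -1579.9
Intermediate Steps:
x = 8 (x = 4*2 = 8)
I(P, Q) = -5
Y(A) = -5
v = -329/25 (v = (2*((-5 + 3)/(6 - 1)) - (35 + 30))/5 = (2*(-2/5) - 1*65)/5 = (2*(-2*1/5) - 65)/5 = (2*(-2/5) - 65)/5 = (-4/5 - 65)/5 = (1/5)*(-329/5) = -329/25 ≈ -13.160)
87*(v + Y(S)) = 87*(-329/25 - 5) = 87*(-454/25) = -39498/25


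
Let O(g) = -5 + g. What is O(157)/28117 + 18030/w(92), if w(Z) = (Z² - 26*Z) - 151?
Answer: 16382242/5370347 ≈ 3.0505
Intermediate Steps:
w(Z) = -151 + Z² - 26*Z
O(157)/28117 + 18030/w(92) = (-5 + 157)/28117 + 18030/(-151 + 92² - 26*92) = 152*(1/28117) + 18030/(-151 + 8464 - 2392) = 152/28117 + 18030/5921 = 16382242/5370347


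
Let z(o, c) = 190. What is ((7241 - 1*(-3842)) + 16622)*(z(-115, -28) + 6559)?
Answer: 186981045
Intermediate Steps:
((7241 - 1*(-3842)) + 16622)*(z(-115, -28) + 6559) = ((7241 - 1*(-3842)) + 16622)*(190 + 6559) = ((7241 + 3842) + 16622)*6749 = (11083 + 16622)*6749 = 27705*6749 = 186981045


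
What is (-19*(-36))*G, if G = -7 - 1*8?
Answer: -10260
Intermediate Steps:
G = -15 (G = -7 - 8 = -15)
(-19*(-36))*G = -19*(-36)*(-15) = 684*(-15) = -10260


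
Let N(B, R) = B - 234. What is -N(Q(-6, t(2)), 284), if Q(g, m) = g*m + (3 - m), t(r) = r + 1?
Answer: 252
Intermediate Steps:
t(r) = 1 + r
Q(g, m) = 3 - m + g*m
N(B, R) = -234 + B
-N(Q(-6, t(2)), 284) = -(-234 + (3 - (1 + 2) - 6*(1 + 2))) = -(-234 + (3 - 1*3 - 6*3)) = -(-234 + (3 - 3 - 18)) = -(-234 - 18) = -1*(-252) = 252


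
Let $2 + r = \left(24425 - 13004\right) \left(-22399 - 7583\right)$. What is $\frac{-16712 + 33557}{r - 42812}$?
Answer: $- \frac{16845}{342467236} \approx -4.9187 \cdot 10^{-5}$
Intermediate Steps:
$r = -342424424$ ($r = -2 + \left(24425 - 13004\right) \left(-22399 - 7583\right) = -2 + 11421 \left(-29982\right) = -2 - 342424422 = -342424424$)
$\frac{-16712 + 33557}{r - 42812} = \frac{-16712 + 33557}{-342424424 - 42812} = \frac{16845}{-342467236} = 16845 \left(- \frac{1}{342467236}\right) = - \frac{16845}{342467236}$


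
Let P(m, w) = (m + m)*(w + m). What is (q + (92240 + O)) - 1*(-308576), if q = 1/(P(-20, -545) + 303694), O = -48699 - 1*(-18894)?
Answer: 121058663235/326294 ≈ 3.7101e+5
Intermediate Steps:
P(m, w) = 2*m*(m + w) (P(m, w) = (2*m)*(m + w) = 2*m*(m + w))
O = -29805 (O = -48699 + 18894 = -29805)
q = 1/326294 (q = 1/(2*(-20)*(-20 - 545) + 303694) = 1/(2*(-20)*(-565) + 303694) = 1/(22600 + 303694) = 1/326294 ≈ 3.0647e-6)
(q + (92240 + O)) - 1*(-308576) = (1/326294 + (92240 - 29805)) - 1*(-308576) = (1/326294 + 62435) + 308576 = 20372165891/326294 + 308576 = 121058663235/326294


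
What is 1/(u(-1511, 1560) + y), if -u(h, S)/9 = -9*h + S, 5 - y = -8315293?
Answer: 1/8178867 ≈ 1.2227e-7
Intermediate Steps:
y = 8315298 (y = 5 - 1*(-8315293) = 5 + 8315293 = 8315298)
u(h, S) = -9*S + 81*h (u(h, S) = -9*(-9*h + S) = -9*(S - 9*h) = -9*S + 81*h)
1/(u(-1511, 1560) + y) = 1/((-9*1560 + 81*(-1511)) + 8315298) = 1/((-14040 - 122391) + 8315298) = 1/(-136431 + 8315298) = 1/8178867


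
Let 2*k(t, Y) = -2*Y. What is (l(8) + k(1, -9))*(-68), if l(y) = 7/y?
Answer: -1343/2 ≈ -671.50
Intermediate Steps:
k(t, Y) = -Y (k(t, Y) = (-2*Y)/2 = -Y)
(l(8) + k(1, -9))*(-68) = (7/8 - 1*(-9))*(-68) = (7*(⅛) + 9)*(-68) = (7/8 + 9)*(-68) = (79/8)*(-68) = -1343/2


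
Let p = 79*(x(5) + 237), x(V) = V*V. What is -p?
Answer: -20698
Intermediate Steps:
x(V) = V²
p = 20698 (p = 79*(5² + 237) = 79*(25 + 237) = 79*262 = 20698)
-p = -1*20698 = -20698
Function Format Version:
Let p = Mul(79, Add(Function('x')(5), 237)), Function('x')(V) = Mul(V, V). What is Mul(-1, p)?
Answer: -20698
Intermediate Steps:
Function('x')(V) = Pow(V, 2)
p = 20698 (p = Mul(79, Add(Pow(5, 2), 237)) = Mul(79, Add(25, 237)) = Mul(79, 262) = 20698)
Mul(-1, p) = Mul(-1, 20698) = -20698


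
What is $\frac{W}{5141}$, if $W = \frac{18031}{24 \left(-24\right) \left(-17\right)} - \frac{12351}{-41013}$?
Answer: $\frac{10622795}{25489160256} \approx 0.00041676$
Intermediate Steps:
$W = \frac{10622795}{4958016}$ ($W = \frac{18031}{\left(-576\right) \left(-17\right)} - - \frac{4117}{13671} = \frac{18031}{9792} + \frac{4117}{13671} = \frac{10622795}{4958016} \approx 2.1425$)
$\frac{W}{5141} = \frac{10622795}{4958016 \cdot 5141} = \frac{10622795}{4958016} \cdot \frac{1}{5141} = \frac{10622795}{25489160256}$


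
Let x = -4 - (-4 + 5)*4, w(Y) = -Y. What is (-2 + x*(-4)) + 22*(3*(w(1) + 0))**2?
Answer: 228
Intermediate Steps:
x = -8 (x = -4 - 4 = -8)
(-2 + x*(-4)) + 22*(3*(w(1) + 0))**2 = (-2 - 8*(-4)) + 22*(3*(-1*1 + 0))**2 = (-2 + 32) + 22*(3*(-1 + 0))**2 = 30 + 22*(3*(-1))**2 = 30 + 22*(-3)**2 = 30 + 22*9 = 30 + 198 = 228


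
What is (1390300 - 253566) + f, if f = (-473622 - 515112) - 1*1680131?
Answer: -1532131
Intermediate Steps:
f = -2668865 (f = -988734 - 1680131 = -2668865)
(1390300 - 253566) + f = (1390300 - 253566) - 2668865 = 1136734 - 2668865 = -1532131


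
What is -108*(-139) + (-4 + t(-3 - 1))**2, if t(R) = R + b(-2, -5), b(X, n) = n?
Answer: 15181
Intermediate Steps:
t(R) = -5 + R (t(R) = R - 5 = -5 + R)
-108*(-139) + (-4 + t(-3 - 1))**2 = -108*(-139) + (-4 + (-5 + (-3 - 1)))**2 = 15012 + (-4 + (-5 - 4))**2 = 15012 + (-4 - 9)**2 = 15012 + (-13)**2 = 15012 + 169 = 15181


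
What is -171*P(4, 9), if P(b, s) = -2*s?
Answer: 3078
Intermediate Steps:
-171*P(4, 9) = -(-342)*9 = -171*(-18) = 3078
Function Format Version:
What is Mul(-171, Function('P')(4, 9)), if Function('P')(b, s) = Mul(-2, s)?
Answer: 3078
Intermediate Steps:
Mul(-171, Function('P')(4, 9)) = Mul(-171, Mul(-2, 9)) = Mul(-171, -18) = 3078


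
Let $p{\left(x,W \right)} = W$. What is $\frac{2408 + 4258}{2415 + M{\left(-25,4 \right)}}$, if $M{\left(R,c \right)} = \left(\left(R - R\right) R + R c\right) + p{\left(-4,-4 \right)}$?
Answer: $\frac{6666}{2311} \approx 2.8845$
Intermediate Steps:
$M{\left(R,c \right)} = -4 + R c$ ($M{\left(R,c \right)} = \left(\left(R - R\right) R + R c\right) - 4 = \left(0 R + R c\right) - 4 = \left(0 + R c\right) - 4 = R c - 4 = -4 + R c$)
$\frac{2408 + 4258}{2415 + M{\left(-25,4 \right)}} = \frac{2408 + 4258}{2415 - 104} = \frac{6666}{2415 - 104} = \frac{6666}{2311}$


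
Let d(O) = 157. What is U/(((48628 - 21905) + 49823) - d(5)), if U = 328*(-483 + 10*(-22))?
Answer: -230584/76389 ≈ -3.0186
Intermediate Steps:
U = -230584 (U = 328*(-483 - 220) = 328*(-703) = -230584)
U/(((48628 - 21905) + 49823) - d(5)) = -230584/(((48628 - 21905) + 49823) - 1*157) = -230584/((26723 + 49823) - 157) = -230584/(76546 - 157) = -230584/76389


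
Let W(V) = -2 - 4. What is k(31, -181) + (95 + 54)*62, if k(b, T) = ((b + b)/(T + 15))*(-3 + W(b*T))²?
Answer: 764243/83 ≈ 9207.8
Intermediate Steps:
W(V) = -6
k(b, T) = 162*b/(15 + T) (k(b, T) = ((b + b)/(T + 15))*(-3 - 6)² = ((2*b)/(15 + T))*(-9)² = (2*b/(15 + T))*81 = 162*b/(15 + T))
k(31, -181) + (95 + 54)*62 = 162*31/(15 - 181) + (95 + 54)*62 = 162*31/(-166) + 149*62 = 162*31*(-1/166) + 9238 = -2511/83 + 9238 = 764243/83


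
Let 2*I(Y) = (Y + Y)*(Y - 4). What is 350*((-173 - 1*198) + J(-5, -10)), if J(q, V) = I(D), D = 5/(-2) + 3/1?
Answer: -260925/2 ≈ -1.3046e+5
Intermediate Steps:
D = 1/2 (D = 5*(-1/2) + 3*1 = -5/2 + 3 = 1/2 ≈ 0.50000)
I(Y) = Y*(-4 + Y) (I(Y) = ((Y + Y)*(Y - 4))/2 = ((2*Y)*(-4 + Y))/2 = (2*Y*(-4 + Y))/2 = Y*(-4 + Y))
J(q, V) = -7/4 (J(q, V) = (-4 + 1/2)/2 = (1/2)*(-7/2) = -7/4)
350*((-173 - 1*198) + J(-5, -10)) = 350*((-173 - 1*198) - 7/4) = 350*((-173 - 198) - 7/4) = 350*(-371 - 7/4) = 350*(-1491/4) = -260925/2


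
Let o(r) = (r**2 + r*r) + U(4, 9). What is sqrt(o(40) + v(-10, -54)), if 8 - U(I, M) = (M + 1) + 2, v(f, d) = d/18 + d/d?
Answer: sqrt(3194) ≈ 56.516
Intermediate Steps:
v(f, d) = 1 + d/18 (v(f, d) = d*(1/18) + 1 = d/18 + 1 = 1 + d/18)
U(I, M) = 5 - M (U(I, M) = 8 - ((M + 1) + 2) = 8 - ((1 + M) + 2) = 8 - (3 + M) = 8 + (-3 - M) = 5 - M)
o(r) = -4 + 2*r**2 (o(r) = (r**2 + r*r) + (5 - 1*9) = (r**2 + r**2) + (5 - 9) = 2*r**2 - 4 = -4 + 2*r**2)
sqrt(o(40) + v(-10, -54)) = sqrt((-4 + 2*40**2) + (1 + (1/18)*(-54))) = sqrt((-4 + 2*1600) + (1 - 3)) = sqrt((-4 + 3200) - 2) = sqrt(3196 - 2) = sqrt(3194)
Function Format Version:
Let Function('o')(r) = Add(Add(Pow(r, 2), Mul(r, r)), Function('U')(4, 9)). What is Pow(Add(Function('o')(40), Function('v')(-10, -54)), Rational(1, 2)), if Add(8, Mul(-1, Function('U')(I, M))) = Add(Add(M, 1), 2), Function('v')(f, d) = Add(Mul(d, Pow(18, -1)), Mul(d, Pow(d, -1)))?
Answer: Pow(3194, Rational(1, 2)) ≈ 56.516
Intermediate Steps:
Function('v')(f, d) = Add(1, Mul(Rational(1, 18), d)) (Function('v')(f, d) = Add(Mul(d, Rational(1, 18)), 1) = Add(Mul(Rational(1, 18), d), 1) = Add(1, Mul(Rational(1, 18), d)))
Function('U')(I, M) = Add(5, Mul(-1, M)) (Function('U')(I, M) = Add(8, Mul(-1, Add(Add(M, 1), 2))) = Add(8, Mul(-1, Add(Add(1, M), 2))) = Add(8, Mul(-1, Add(3, M))) = Add(8, Add(-3, Mul(-1, M))) = Add(5, Mul(-1, M)))
Function('o')(r) = Add(-4, Mul(2, Pow(r, 2))) (Function('o')(r) = Add(Add(Pow(r, 2), Mul(r, r)), Add(5, Mul(-1, 9))) = Add(Add(Pow(r, 2), Pow(r, 2)), Add(5, -9)) = Add(Mul(2, Pow(r, 2)), -4) = Add(-4, Mul(2, Pow(r, 2))))
Pow(Add(Function('o')(40), Function('v')(-10, -54)), Rational(1, 2)) = Pow(Add(Add(-4, Mul(2, Pow(40, 2))), Add(1, Mul(Rational(1, 18), -54))), Rational(1, 2)) = Pow(Add(Add(-4, Mul(2, 1600)), Add(1, -3)), Rational(1, 2)) = Pow(Add(Add(-4, 3200), -2), Rational(1, 2)) = Pow(Add(3196, -2), Rational(1, 2)) = Pow(3194, Rational(1, 2))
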